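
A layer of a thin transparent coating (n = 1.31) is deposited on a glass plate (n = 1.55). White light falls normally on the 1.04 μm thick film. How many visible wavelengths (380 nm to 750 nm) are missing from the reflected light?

Top surface (1.0 → 1.31): reflection off a higher-index medium gives a half-wave phase shift.
At the lower boundary (n = 1.31 to n = 1.55) the reflected ray undergoes a half-wave phase shift.
Zero or two π shifts → no net half-wave offset.
So the condition for destructive reflection is 2 n t = (m + ½) λ.
λ = 2 n t / (m + ½) = 2725 / (m + ½) nm.
m=3: 779 nm (IR); m=4: 606 nm (visible); m=5: 495 nm (visible); m=6: 419 nm (visible); m=7: 363 nm (UV).

3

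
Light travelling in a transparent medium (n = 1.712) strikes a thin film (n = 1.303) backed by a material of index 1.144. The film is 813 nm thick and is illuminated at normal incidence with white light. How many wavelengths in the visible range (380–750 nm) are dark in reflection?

Top surface (1.712 → 1.303): reflection off a lower-index medium gives no phase shift.
At the lower boundary (n = 1.303 to n = 1.144) the reflected ray undergoes no phase shift.
The two reflections carry the same phase change, so no net offset.
So the condition for destructive reflection is 2 n t = (m + ½) λ.
λ = 2 n t / (m + ½) = 2119 / (m + ½) nm.
m=2: 847 nm (IR); m=3: 605 nm (visible); m=4: 471 nm (visible); m=5: 385 nm (visible); m=6: 326 nm (UV).

3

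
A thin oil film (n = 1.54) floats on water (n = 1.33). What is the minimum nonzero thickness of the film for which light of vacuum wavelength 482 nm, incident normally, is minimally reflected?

156 nm

Top surface (1.0 → 1.54): reflection off a higher-index medium gives a half-wave phase shift.
Ray reflecting at the bottom interface goes from n = 1.54 toward n = 1.33: no phase shift.
Exactly one π shift → a net half-wave offset.
So the condition for destructive reflection is 2 n t = m λ.
Minimum nonzero at m = 1: t = λ / (2 n) = 482 / (2 × 1.54) = 156 nm.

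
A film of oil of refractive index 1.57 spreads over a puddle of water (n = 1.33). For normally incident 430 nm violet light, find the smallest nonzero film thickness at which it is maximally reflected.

68.5 nm

At the upper boundary (n = 1.0 to n = 1.57) the reflected ray undergoes a half-wave phase shift.
At the lower boundary (n = 1.57 to n = 1.33) the reflected ray undergoes no phase shift.
The two reflections differ by half a wavelength.
For maximum reflection here: 2 n t = (m + ½) λ.
Minimum at m = 0: t = λ / (4 n) = 430 / (4 × 1.57) = 68.5 nm.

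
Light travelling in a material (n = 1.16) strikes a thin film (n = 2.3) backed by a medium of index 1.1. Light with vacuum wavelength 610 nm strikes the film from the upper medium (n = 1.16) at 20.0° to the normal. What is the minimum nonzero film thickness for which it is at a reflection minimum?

135 nm

At the upper boundary (n = 1.16 to n = 2.3) the reflected ray undergoes a half-wave phase shift.
At the lower boundary (n = 2.3 to n = 1.1) the reflected ray undergoes no phase shift.
Exactly one π shift → a net half-wave offset.
For dark reflection here: 2 n t cos θ_r = m λ.
Snell's law: 1.16 sin 20.0° = 2.3 sin θ_r → sin θ_r = 0.172, cos θ_r = 0.985.
Minimum nonzero at m = 1: t = λ / (2 n cos θ_r) = 610 / (2 × 2.3 × 0.985) = 135 nm.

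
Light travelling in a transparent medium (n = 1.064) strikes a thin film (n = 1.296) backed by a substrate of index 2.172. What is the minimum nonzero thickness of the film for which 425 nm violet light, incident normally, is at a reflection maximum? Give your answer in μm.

Top surface (1.064 → 1.296): reflection off a higher-index medium gives a half-wave phase shift.
Ray reflecting at the bottom interface goes from n = 1.296 toward n = 2.172: a half-wave phase shift.
Net: no relative phase inversion (both shifts match).
For maximum reflection here: 2 n t = m λ.
Minimum nonzero at m = 1: t = λ / (2 n) = 425 / (2 × 1.296) = 164 nm.

0.164 μm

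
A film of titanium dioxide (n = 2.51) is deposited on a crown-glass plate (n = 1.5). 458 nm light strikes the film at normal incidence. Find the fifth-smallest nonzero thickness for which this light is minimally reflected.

Ray reflecting at the top interface goes from n = 1.0 toward n = 2.51: a half-wave phase shift.
At the lower boundary (n = 2.51 to n = 1.5) the reflected ray undergoes no phase shift.
Exactly one π shift → a net half-wave offset.
For weak reflection here: 2 n t = m λ.
The fifth-smallest nonzero thickness corresponds to m = 5: t = m λ / (2 n) = 5.00 × 458 / (2 × 2.51) = 456 nm.

456 nm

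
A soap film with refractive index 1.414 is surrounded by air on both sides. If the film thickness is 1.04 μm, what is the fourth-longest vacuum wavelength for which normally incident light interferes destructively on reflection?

Ray reflecting at the top interface goes from n = 1.0 toward n = 1.414: a half-wave phase shift.
At the lower boundary (n = 1.414 to n = 1.0) the reflected ray undergoes no phase shift.
Exactly one π shift → a net half-wave offset.
So the condition for destructive reflection is 2 n t = m λ.
λ = 2 n t / m. The fourth-longest wavelength is m = 4: λ = 2 × 1.414 × 1040 / 4.00 = 735 nm.

735 nm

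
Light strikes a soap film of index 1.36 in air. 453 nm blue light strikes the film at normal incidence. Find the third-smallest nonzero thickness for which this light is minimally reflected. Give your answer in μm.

0.500 μm

At the upper boundary (n = 1.0 to n = 1.36) the reflected ray undergoes a half-wave phase shift.
At the lower boundary (n = 1.36 to n = 1.0) the reflected ray undergoes no phase shift.
The two reflections differ by half a wavelength.
For weak reflection here: 2 n t = m λ.
The third-smallest nonzero thickness corresponds to m = 3: t = m λ / (2 n) = 3.00 × 453 / (2 × 1.36) = 500 nm.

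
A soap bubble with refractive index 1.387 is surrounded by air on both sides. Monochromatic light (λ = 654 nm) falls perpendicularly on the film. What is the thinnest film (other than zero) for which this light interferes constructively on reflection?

118 nm

Top surface (1.0 → 1.387): reflection off a higher-index medium gives a half-wave phase shift.
At the lower boundary (n = 1.387 to n = 1.0) the reflected ray undergoes no phase shift.
The two reflections differ by half a wavelength.
With one net inversion, constructive interference in reflection requires 2 n t = (m + ½) λ.
Minimum at m = 0: t = λ / (4 n) = 654 / (4 × 1.387) = 118 nm.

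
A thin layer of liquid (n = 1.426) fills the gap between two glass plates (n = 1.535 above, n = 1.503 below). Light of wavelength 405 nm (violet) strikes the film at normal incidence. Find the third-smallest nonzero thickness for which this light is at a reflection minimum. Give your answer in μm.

Ray reflecting at the top interface goes from n = 1.535 toward n = 1.426: no phase shift.
At the lower boundary (n = 1.426 to n = 1.503) the reflected ray undergoes a half-wave phase shift.
The two reflections differ by half a wavelength.
For minimum reflection here: 2 n t = m λ.
The third-smallest nonzero thickness corresponds to m = 3: t = m λ / (2 n) = 3.00 × 405 / (2 × 1.426) = 426 nm.

0.426 μm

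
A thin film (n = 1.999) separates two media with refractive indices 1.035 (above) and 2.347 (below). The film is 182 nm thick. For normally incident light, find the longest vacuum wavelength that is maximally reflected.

728 nm

Top surface (1.035 → 1.999): reflection off a higher-index medium gives a half-wave phase shift.
Bottom surface (1.999 → 2.347): reflection off a higher-index medium gives a half-wave phase shift.
Zero or two π shifts → no net half-wave offset.
With no net inversion, constructive interference in reflection requires 2 n t = m λ.
λ = 2 n t / m. The longest wavelength is m = 1: λ = 2 × 1.999 × 182 / 1.00 = 728 nm.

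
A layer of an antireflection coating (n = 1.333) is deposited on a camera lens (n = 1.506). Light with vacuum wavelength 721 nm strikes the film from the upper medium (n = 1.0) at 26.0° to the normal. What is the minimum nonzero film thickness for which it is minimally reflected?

At the upper boundary (n = 1.0 to n = 1.333) the reflected ray undergoes a half-wave phase shift.
Bottom surface (1.333 → 1.506): reflection off a higher-index medium gives a half-wave phase shift.
Net: no relative phase inversion (both shifts match).
With no net inversion, destructive interference in reflection requires 2 n t cos θ_r = (m + ½) λ.
Snell's law: 1.0 sin 26.0° = 1.333 sin θ_r → sin θ_r = 0.329, cos θ_r = 0.944.
Minimum at m = 0: t = λ / (4 n cos θ_r) = 721 / (4 × 1.333 × 0.944) = 143 nm.

143 nm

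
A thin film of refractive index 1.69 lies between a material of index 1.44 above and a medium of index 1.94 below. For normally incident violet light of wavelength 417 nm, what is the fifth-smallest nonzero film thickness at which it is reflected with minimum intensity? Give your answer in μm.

0.555 μm

Top surface (1.44 → 1.69): reflection off a higher-index medium gives a half-wave phase shift.
Bottom surface (1.69 → 1.94): reflection off a higher-index medium gives a half-wave phase shift.
Zero or two π shifts → no net half-wave offset.
For minimum reflection here: 2 n t = (m + ½) λ.
The fifth-smallest nonzero thickness corresponds to m = 4: t = (m + ½) λ / (2 n) = 4.50 × 417 / (2 × 1.69) = 555 nm.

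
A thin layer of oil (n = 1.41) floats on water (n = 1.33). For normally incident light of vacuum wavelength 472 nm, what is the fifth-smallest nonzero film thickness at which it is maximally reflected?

At the upper boundary (n = 1.0 to n = 1.41) the reflected ray undergoes a half-wave phase shift.
Bottom surface (1.41 → 1.33): reflection off a lower-index medium gives no phase shift.
Net: one phase inversion between the two reflected rays.
For maximum reflection here: 2 n t = (m + ½) λ.
The fifth-smallest nonzero thickness corresponds to m = 4: t = (m + ½) λ / (2 n) = 4.50 × 472 / (2 × 1.41) = 753 nm.

753 nm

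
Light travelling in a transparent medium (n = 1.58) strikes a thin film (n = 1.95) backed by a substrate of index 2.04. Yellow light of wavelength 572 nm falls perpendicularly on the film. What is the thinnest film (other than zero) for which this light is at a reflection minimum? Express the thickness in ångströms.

Ray reflecting at the top interface goes from n = 1.58 toward n = 1.95: a half-wave phase shift.
Bottom surface (1.95 → 2.04): reflection off a higher-index medium gives a half-wave phase shift.
The two reflections carry the same phase change, so no net offset.
So the condition for destructive reflection is 2 n t = (m + ½) λ.
Minimum at m = 0: t = λ / (4 n) = 572 / (4 × 1.95) = 73.3 nm.

733 Å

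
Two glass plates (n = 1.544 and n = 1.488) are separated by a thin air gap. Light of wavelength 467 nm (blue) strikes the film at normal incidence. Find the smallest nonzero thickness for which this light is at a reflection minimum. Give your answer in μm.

0.234 μm

Top surface (1.544 → 1.0): reflection off a lower-index medium gives no phase shift.
Ray reflecting at the bottom interface goes from n = 1.0 toward n = 1.488: a half-wave phase shift.
The two reflections differ by half a wavelength.
With one net inversion, destructive interference in reflection requires 2 n t = m λ.
The smallest nonzero thickness corresponds to m = 1: t = m λ / (2 n) = 1.00 × 467 / (2 × 1.0) = 234 nm.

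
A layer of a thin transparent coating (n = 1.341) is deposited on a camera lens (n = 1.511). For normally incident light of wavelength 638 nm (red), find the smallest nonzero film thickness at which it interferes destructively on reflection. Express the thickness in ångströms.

1189 Å

Top surface (1.0 → 1.341): reflection off a higher-index medium gives a half-wave phase shift.
Bottom surface (1.341 → 1.511): reflection off a higher-index medium gives a half-wave phase shift.
Zero or two π shifts → no net half-wave offset.
For dark reflection here: 2 n t = (m + ½) λ.
Minimum at m = 0: t = λ / (4 n) = 638 / (4 × 1.341) = 119 nm.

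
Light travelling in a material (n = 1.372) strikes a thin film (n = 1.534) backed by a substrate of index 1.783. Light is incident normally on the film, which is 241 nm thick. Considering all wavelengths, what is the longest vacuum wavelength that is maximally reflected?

739 nm

Ray reflecting at the top interface goes from n = 1.372 toward n = 1.534: a half-wave phase shift.
At the lower boundary (n = 1.534 to n = 1.783) the reflected ray undergoes a half-wave phase shift.
Net: no relative phase inversion (both shifts match).
So the condition for constructive reflection is 2 n t = m λ.
λ = 2 n t / m. The longest wavelength is m = 1: λ = 2 × 1.534 × 241 / 1.00 = 739 nm.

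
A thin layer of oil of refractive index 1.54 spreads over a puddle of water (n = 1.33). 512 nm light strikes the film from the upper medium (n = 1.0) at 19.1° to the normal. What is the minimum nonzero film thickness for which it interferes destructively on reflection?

170 nm

At the upper boundary (n = 1.0 to n = 1.54) the reflected ray undergoes a half-wave phase shift.
At the lower boundary (n = 1.54 to n = 1.33) the reflected ray undergoes no phase shift.
The two reflections differ by half a wavelength.
For dark reflection here: 2 n t cos θ_r = m λ.
Snell's law: 1.0 sin 19.1° = 1.54 sin θ_r → sin θ_r = 0.212, cos θ_r = 0.977.
Minimum nonzero at m = 1: t = λ / (2 n cos θ_r) = 512 / (2 × 1.54 × 0.977) = 170 nm.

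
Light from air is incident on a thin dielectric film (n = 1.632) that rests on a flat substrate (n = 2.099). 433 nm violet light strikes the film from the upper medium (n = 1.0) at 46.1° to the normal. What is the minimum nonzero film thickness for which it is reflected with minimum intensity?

73.9 nm

Top surface (1.0 → 1.632): reflection off a higher-index medium gives a half-wave phase shift.
At the lower boundary (n = 1.632 to n = 2.099) the reflected ray undergoes a half-wave phase shift.
Zero or two π shifts → no net half-wave offset.
With no net inversion, destructive interference in reflection requires 2 n t cos θ_r = (m + ½) λ.
Snell's law: 1.0 sin 46.1° = 1.632 sin θ_r → sin θ_r = 0.442, cos θ_r = 0.897.
Minimum at m = 0: t = λ / (4 n cos θ_r) = 433 / (4 × 1.632 × 0.897) = 73.9 nm.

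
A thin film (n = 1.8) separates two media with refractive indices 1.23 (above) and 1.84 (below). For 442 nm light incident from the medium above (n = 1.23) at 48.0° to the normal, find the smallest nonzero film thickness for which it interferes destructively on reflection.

At the upper boundary (n = 1.23 to n = 1.8) the reflected ray undergoes a half-wave phase shift.
Ray reflecting at the bottom interface goes from n = 1.8 toward n = 1.84: a half-wave phase shift.
Zero or two π shifts → no net half-wave offset.
For weak reflection here: 2 n t cos θ_r = (m + ½) λ.
Snell's law: 1.23 sin 48.0° = 1.8 sin θ_r → sin θ_r = 0.508, cos θ_r = 0.861.
Minimum at m = 0: t = λ / (4 n cos θ_r) = 442 / (4 × 1.8 × 0.861) = 71.3 nm.

71.3 nm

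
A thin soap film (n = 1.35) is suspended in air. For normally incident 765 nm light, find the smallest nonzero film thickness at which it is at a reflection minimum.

Top surface (1.0 → 1.35): reflection off a higher-index medium gives a half-wave phase shift.
Bottom surface (1.35 → 1.0): reflection off a lower-index medium gives no phase shift.
The two reflections differ by half a wavelength.
For dark reflection here: 2 n t = m λ.
Minimum nonzero at m = 1: t = λ / (2 n) = 765 / (2 × 1.35) = 283 nm.

283 nm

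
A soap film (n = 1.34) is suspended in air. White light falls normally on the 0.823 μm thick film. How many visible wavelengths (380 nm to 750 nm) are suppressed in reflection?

3

Ray reflecting at the top interface goes from n = 1.0 toward n = 1.34: a half-wave phase shift.
At the lower boundary (n = 1.34 to n = 1.0) the reflected ray undergoes no phase shift.
The two reflections differ by half a wavelength.
With one net inversion, destructive interference in reflection requires 2 n t = m λ.
λ = 2 n t / m = 2206 / m nm.
m=2: 1103 nm (IR); m=3: 735 nm (visible); m=4: 551 nm (visible); m=5: 441 nm (visible); m=6: 368 nm (UV).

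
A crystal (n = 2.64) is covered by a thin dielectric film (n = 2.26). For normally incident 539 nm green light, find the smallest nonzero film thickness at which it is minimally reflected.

59.6 nm

Top surface (1.0 → 2.26): reflection off a higher-index medium gives a half-wave phase shift.
At the lower boundary (n = 2.26 to n = 2.64) the reflected ray undergoes a half-wave phase shift.
Net: no relative phase inversion (both shifts match).
For minimum reflection here: 2 n t = (m + ½) λ.
Minimum at m = 0: t = λ / (4 n) = 539 / (4 × 2.26) = 59.6 nm.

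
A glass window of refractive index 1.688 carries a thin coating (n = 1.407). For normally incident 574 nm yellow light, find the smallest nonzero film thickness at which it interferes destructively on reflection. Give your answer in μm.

0.102 μm

At the upper boundary (n = 1.0 to n = 1.407) the reflected ray undergoes a half-wave phase shift.
Ray reflecting at the bottom interface goes from n = 1.407 toward n = 1.688: a half-wave phase shift.
Zero or two π shifts → no net half-wave offset.
For minimum reflection here: 2 n t = (m + ½) λ.
Minimum at m = 0: t = λ / (4 n) = 574 / (4 × 1.407) = 102 nm.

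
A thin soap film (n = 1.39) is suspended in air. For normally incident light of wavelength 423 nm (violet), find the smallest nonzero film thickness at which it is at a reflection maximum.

Top surface (1.0 → 1.39): reflection off a higher-index medium gives a half-wave phase shift.
Ray reflecting at the bottom interface goes from n = 1.39 toward n = 1.0: no phase shift.
Net: one phase inversion between the two reflected rays.
With one net inversion, constructive interference in reflection requires 2 n t = (m + ½) λ.
Minimum at m = 0: t = λ / (4 n) = 423 / (4 × 1.39) = 76.1 nm.

76.1 nm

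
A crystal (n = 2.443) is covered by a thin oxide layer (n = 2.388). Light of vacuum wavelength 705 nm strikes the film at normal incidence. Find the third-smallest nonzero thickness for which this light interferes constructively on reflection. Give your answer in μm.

0.443 μm

Ray reflecting at the top interface goes from n = 1.0 toward n = 2.388: a half-wave phase shift.
At the lower boundary (n = 2.388 to n = 2.443) the reflected ray undergoes a half-wave phase shift.
Zero or two π shifts → no net half-wave offset.
With no net inversion, constructive interference in reflection requires 2 n t = m λ.
The third-smallest nonzero thickness corresponds to m = 3: t = m λ / (2 n) = 3.00 × 705 / (2 × 2.388) = 443 nm.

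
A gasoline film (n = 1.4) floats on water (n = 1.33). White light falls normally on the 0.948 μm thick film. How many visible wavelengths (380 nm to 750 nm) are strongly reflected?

3

Ray reflecting at the top interface goes from n = 1.0 toward n = 1.4: a half-wave phase shift.
Bottom surface (1.4 → 1.33): reflection off a lower-index medium gives no phase shift.
The two reflections differ by half a wavelength.
With one net inversion, constructive interference in reflection requires 2 n t = (m + ½) λ.
λ = 2 n t / (m + ½) = 2654 / (m + ½) nm.
m=3: 758 nm (IR); m=4: 590 nm (visible); m=5: 483 nm (visible); m=6: 408 nm (visible); m=7: 354 nm (UV).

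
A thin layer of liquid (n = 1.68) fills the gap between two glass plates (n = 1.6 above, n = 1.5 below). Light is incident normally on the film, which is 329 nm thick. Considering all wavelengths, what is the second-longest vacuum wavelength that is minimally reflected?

553 nm

Top surface (1.6 → 1.68): reflection off a higher-index medium gives a half-wave phase shift.
Ray reflecting at the bottom interface goes from n = 1.68 toward n = 1.5: no phase shift.
Net: one phase inversion between the two reflected rays.
For minimum reflection here: 2 n t = m λ.
λ = 2 n t / m. The second-longest wavelength is m = 2: λ = 2 × 1.68 × 329 / 2.00 = 553 nm.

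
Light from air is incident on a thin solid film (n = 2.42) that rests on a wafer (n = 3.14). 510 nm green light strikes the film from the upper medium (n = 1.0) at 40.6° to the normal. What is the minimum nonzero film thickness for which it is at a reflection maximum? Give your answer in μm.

0.109 μm

At the upper boundary (n = 1.0 to n = 2.42) the reflected ray undergoes a half-wave phase shift.
Ray reflecting at the bottom interface goes from n = 2.42 toward n = 3.14: a half-wave phase shift.
The two reflections carry the same phase change, so no net offset.
With no net inversion, constructive interference in reflection requires 2 n t cos θ_r = m λ.
Snell's law: 1.0 sin 40.6° = 2.42 sin θ_r → sin θ_r = 0.269, cos θ_r = 0.963.
Minimum nonzero at m = 1: t = λ / (2 n cos θ_r) = 510 / (2 × 2.42 × 0.963) = 109 nm.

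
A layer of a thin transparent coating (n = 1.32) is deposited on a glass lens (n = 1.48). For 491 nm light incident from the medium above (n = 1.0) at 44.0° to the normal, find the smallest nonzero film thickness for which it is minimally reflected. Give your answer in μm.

Top surface (1.0 → 1.32): reflection off a higher-index medium gives a half-wave phase shift.
At the lower boundary (n = 1.32 to n = 1.48) the reflected ray undergoes a half-wave phase shift.
Zero or two π shifts → no net half-wave offset.
With no net inversion, destructive interference in reflection requires 2 n t cos θ_r = (m + ½) λ.
Snell's law: 1.0 sin 44.0° = 1.32 sin θ_r → sin θ_r = 0.526, cos θ_r = 0.850.
Minimum at m = 0: t = λ / (4 n cos θ_r) = 491 / (4 × 1.32 × 0.850) = 109 nm.

0.109 μm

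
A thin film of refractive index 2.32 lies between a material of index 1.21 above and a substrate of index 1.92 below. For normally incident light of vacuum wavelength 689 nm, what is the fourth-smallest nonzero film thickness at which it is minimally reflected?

594 nm

Top surface (1.21 → 2.32): reflection off a higher-index medium gives a half-wave phase shift.
Bottom surface (2.32 → 1.92): reflection off a lower-index medium gives no phase shift.
The two reflections differ by half a wavelength.
So the condition for destructive reflection is 2 n t = m λ.
The fourth-smallest nonzero thickness corresponds to m = 4: t = m λ / (2 n) = 4.00 × 689 / (2 × 2.32) = 594 nm.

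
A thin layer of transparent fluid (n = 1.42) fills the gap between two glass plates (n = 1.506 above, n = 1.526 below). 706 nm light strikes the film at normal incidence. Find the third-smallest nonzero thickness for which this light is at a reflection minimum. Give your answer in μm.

Ray reflecting at the top interface goes from n = 1.506 toward n = 1.42: no phase shift.
Bottom surface (1.42 → 1.526): reflection off a higher-index medium gives a half-wave phase shift.
Net: one phase inversion between the two reflected rays.
So the condition for destructive reflection is 2 n t = m λ.
The third-smallest nonzero thickness corresponds to m = 3: t = m λ / (2 n) = 3.00 × 706 / (2 × 1.42) = 746 nm.

0.746 μm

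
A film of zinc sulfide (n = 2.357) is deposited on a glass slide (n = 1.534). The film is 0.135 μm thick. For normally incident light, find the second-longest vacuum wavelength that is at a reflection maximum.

424 nm

Top surface (1.0 → 2.357): reflection off a higher-index medium gives a half-wave phase shift.
Ray reflecting at the bottom interface goes from n = 2.357 toward n = 1.534: no phase shift.
The two reflections differ by half a wavelength.
For strong reflection here: 2 n t = (m + ½) λ.
λ = 2 n t / (m + ½). The second-longest wavelength is m = 1: λ = 2 × 2.357 × 135 / 1.50 = 424 nm.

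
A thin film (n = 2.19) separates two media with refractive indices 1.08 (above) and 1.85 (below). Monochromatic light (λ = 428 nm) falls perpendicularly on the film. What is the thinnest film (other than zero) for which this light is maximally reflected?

48.9 nm

Ray reflecting at the top interface goes from n = 1.08 toward n = 2.19: a half-wave phase shift.
At the lower boundary (n = 2.19 to n = 1.85) the reflected ray undergoes no phase shift.
Exactly one π shift → a net half-wave offset.
For strong reflection here: 2 n t = (m + ½) λ.
Minimum at m = 0: t = λ / (4 n) = 428 / (4 × 2.19) = 48.9 nm.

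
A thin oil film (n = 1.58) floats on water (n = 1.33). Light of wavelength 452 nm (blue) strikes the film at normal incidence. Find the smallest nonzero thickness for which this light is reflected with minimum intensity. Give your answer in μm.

0.143 μm

At the upper boundary (n = 1.0 to n = 1.58) the reflected ray undergoes a half-wave phase shift.
Bottom surface (1.58 → 1.33): reflection off a lower-index medium gives no phase shift.
The two reflections differ by half a wavelength.
So the condition for destructive reflection is 2 n t = m λ.
The smallest nonzero thickness corresponds to m = 1: t = m λ / (2 n) = 1.00 × 452 / (2 × 1.58) = 143 nm.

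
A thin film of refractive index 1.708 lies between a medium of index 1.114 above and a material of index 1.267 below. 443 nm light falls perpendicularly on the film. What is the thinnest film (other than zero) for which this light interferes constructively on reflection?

Top surface (1.114 → 1.708): reflection off a higher-index medium gives a half-wave phase shift.
At the lower boundary (n = 1.708 to n = 1.267) the reflected ray undergoes no phase shift.
Exactly one π shift → a net half-wave offset.
With one net inversion, constructive interference in reflection requires 2 n t = (m + ½) λ.
Minimum at m = 0: t = λ / (4 n) = 443 / (4 × 1.708) = 64.8 nm.

64.8 nm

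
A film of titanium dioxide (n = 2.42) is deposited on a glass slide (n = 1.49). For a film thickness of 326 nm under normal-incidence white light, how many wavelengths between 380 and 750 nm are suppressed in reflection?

Ray reflecting at the top interface goes from n = 1.0 toward n = 2.42: a half-wave phase shift.
At the lower boundary (n = 2.42 to n = 1.49) the reflected ray undergoes no phase shift.
Exactly one π shift → a net half-wave offset.
For dark reflection here: 2 n t = m λ.
λ = 2 n t / m = 1578 / m nm.
m=2: 789 nm (IR); m=3: 526 nm (visible); m=4: 394 nm (visible); m=5: 316 nm (UV).

2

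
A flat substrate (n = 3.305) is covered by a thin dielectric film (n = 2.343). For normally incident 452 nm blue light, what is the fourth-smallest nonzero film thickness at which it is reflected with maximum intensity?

386 nm

Ray reflecting at the top interface goes from n = 1.0 toward n = 2.343: a half-wave phase shift.
Bottom surface (2.343 → 3.305): reflection off a higher-index medium gives a half-wave phase shift.
The two reflections carry the same phase change, so no net offset.
For bright reflection here: 2 n t = m λ.
The fourth-smallest nonzero thickness corresponds to m = 4: t = m λ / (2 n) = 4.00 × 452 / (2 × 2.343) = 386 nm.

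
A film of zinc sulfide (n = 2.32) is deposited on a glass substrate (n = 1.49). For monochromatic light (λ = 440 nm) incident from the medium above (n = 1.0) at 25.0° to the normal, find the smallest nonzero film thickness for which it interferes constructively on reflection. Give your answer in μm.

Ray reflecting at the top interface goes from n = 1.0 toward n = 2.32: a half-wave phase shift.
Bottom surface (2.32 → 1.49): reflection off a lower-index medium gives no phase shift.
Exactly one π shift → a net half-wave offset.
With one net inversion, constructive interference in reflection requires 2 n t cos θ_r = (m + ½) λ.
Snell's law: 1.0 sin 25.0° = 2.32 sin θ_r → sin θ_r = 0.182, cos θ_r = 0.983.
Minimum at m = 0: t = λ / (4 n cos θ_r) = 440 / (4 × 2.32 × 0.983) = 48.2 nm.

0.0482 μm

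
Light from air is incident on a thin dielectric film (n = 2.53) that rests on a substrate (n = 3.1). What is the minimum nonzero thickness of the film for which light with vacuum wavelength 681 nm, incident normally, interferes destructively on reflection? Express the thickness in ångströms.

Ray reflecting at the top interface goes from n = 1.0 toward n = 2.53: a half-wave phase shift.
At the lower boundary (n = 2.53 to n = 3.1) the reflected ray undergoes a half-wave phase shift.
Zero or two π shifts → no net half-wave offset.
For minimum reflection here: 2 n t = (m + ½) λ.
Minimum at m = 0: t = λ / (4 n) = 681 / (4 × 2.53) = 67.3 nm.

673 Å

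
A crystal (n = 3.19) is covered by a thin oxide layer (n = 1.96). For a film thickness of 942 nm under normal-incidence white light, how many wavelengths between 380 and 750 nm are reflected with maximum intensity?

Top surface (1.0 → 1.96): reflection off a higher-index medium gives a half-wave phase shift.
At the lower boundary (n = 1.96 to n = 3.19) the reflected ray undergoes a half-wave phase shift.
Zero or two π shifts → no net half-wave offset.
For maximum reflection here: 2 n t = m λ.
λ = 2 n t / m = 3693 / m nm.
m=4: 923 nm (IR); m=5: 739 nm (visible); m=6: 615 nm (visible); m=7: 528 nm (visible); m=8: 462 nm (visible); m=9: 410 nm (visible); m=10: 369 nm (UV).

5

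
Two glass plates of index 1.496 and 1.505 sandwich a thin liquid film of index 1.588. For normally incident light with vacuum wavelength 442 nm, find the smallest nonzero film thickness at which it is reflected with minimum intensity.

139 nm

At the upper boundary (n = 1.496 to n = 1.588) the reflected ray undergoes a half-wave phase shift.
Bottom surface (1.588 → 1.505): reflection off a lower-index medium gives no phase shift.
Exactly one π shift → a net half-wave offset.
For weak reflection here: 2 n t = m λ.
Minimum nonzero at m = 1: t = λ / (2 n) = 442 / (2 × 1.588) = 139 nm.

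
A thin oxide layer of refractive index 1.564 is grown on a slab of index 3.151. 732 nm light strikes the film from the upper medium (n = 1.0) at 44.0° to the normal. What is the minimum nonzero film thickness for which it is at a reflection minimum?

Ray reflecting at the top interface goes from n = 1.0 toward n = 1.564: a half-wave phase shift.
At the lower boundary (n = 1.564 to n = 3.151) the reflected ray undergoes a half-wave phase shift.
The two reflections carry the same phase change, so no net offset.
For minimum reflection here: 2 n t cos θ_r = (m + ½) λ.
Snell's law: 1.0 sin 44.0° = 1.564 sin θ_r → sin θ_r = 0.444, cos θ_r = 0.896.
Minimum at m = 0: t = λ / (4 n cos θ_r) = 732 / (4 × 1.564 × 0.896) = 131 nm.

131 nm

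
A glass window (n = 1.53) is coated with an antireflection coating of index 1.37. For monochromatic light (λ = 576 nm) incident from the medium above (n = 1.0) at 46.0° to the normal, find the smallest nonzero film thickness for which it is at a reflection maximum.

Ray reflecting at the top interface goes from n = 1.0 toward n = 1.37: a half-wave phase shift.
At the lower boundary (n = 1.37 to n = 1.53) the reflected ray undergoes a half-wave phase shift.
The two reflections carry the same phase change, so no net offset.
With no net inversion, constructive interference in reflection requires 2 n t cos θ_r = m λ.
Snell's law: 1.0 sin 46.0° = 1.37 sin θ_r → sin θ_r = 0.525, cos θ_r = 0.851.
Minimum nonzero at m = 1: t = λ / (2 n cos θ_r) = 576 / (2 × 1.37 × 0.851) = 247 nm.

247 nm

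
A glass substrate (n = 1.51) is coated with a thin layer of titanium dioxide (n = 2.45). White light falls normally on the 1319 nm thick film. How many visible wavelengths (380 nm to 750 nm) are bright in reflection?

8

Top surface (1.0 → 2.45): reflection off a higher-index medium gives a half-wave phase shift.
At the lower boundary (n = 2.45 to n = 1.51) the reflected ray undergoes no phase shift.
The two reflections differ by half a wavelength.
For maximum reflection here: 2 n t = (m + ½) λ.
λ = 2 n t / (m + ½) = 6463 / (m + ½) nm.
m=8: 760 nm (IR); m=9: 680 nm (visible); m=10: 616 nm (visible); m=11: 562 nm (visible); m=12: 517 nm (visible); m=13: 479 nm (visible); m=14: 446 nm (visible); m=15: 417 nm (visible); m=16: 392 nm (visible); m=17: 369 nm (UV).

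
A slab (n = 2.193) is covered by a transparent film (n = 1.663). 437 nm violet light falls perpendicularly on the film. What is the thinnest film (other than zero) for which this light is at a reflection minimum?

65.7 nm

Ray reflecting at the top interface goes from n = 1.0 toward n = 1.663: a half-wave phase shift.
Bottom surface (1.663 → 2.193): reflection off a higher-index medium gives a half-wave phase shift.
Net: no relative phase inversion (both shifts match).
So the condition for destructive reflection is 2 n t = (m + ½) λ.
Minimum at m = 0: t = λ / (4 n) = 437 / (4 × 1.663) = 65.7 nm.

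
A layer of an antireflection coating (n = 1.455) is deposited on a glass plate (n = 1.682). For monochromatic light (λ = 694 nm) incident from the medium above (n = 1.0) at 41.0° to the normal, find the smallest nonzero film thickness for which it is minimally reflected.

Top surface (1.0 → 1.455): reflection off a higher-index medium gives a half-wave phase shift.
Ray reflecting at the bottom interface goes from n = 1.455 toward n = 1.682: a half-wave phase shift.
The two reflections carry the same phase change, so no net offset.
With no net inversion, destructive interference in reflection requires 2 n t cos θ_r = (m + ½) λ.
Snell's law: 1.0 sin 41.0° = 1.455 sin θ_r → sin θ_r = 0.451, cos θ_r = 0.893.
Minimum at m = 0: t = λ / (4 n cos θ_r) = 694 / (4 × 1.455 × 0.893) = 134 nm.

134 nm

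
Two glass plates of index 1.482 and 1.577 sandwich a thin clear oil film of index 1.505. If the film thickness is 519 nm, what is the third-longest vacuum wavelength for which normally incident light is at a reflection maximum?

521 nm

Top surface (1.482 → 1.505): reflection off a higher-index medium gives a half-wave phase shift.
Ray reflecting at the bottom interface goes from n = 1.505 toward n = 1.577: a half-wave phase shift.
The two reflections carry the same phase change, so no net offset.
With no net inversion, constructive interference in reflection requires 2 n t = m λ.
λ = 2 n t / m. The third-longest wavelength is m = 3: λ = 2 × 1.505 × 519 / 3.00 = 521 nm.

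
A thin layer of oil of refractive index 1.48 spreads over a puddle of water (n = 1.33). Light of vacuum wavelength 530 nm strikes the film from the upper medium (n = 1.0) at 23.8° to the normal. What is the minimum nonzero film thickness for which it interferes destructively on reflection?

186 nm

Top surface (1.0 → 1.48): reflection off a higher-index medium gives a half-wave phase shift.
Bottom surface (1.48 → 1.33): reflection off a lower-index medium gives no phase shift.
The two reflections differ by half a wavelength.
For minimum reflection here: 2 n t cos θ_r = m λ.
Snell's law: 1.0 sin 23.8° = 1.48 sin θ_r → sin θ_r = 0.273, cos θ_r = 0.962.
Minimum nonzero at m = 1: t = λ / (2 n cos θ_r) = 530 / (2 × 1.48 × 0.962) = 186 nm.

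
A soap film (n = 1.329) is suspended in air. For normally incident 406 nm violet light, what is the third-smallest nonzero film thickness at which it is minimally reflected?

At the upper boundary (n = 1.0 to n = 1.329) the reflected ray undergoes a half-wave phase shift.
Bottom surface (1.329 → 1.0): reflection off a lower-index medium gives no phase shift.
Exactly one π shift → a net half-wave offset.
So the condition for destructive reflection is 2 n t = m λ.
The third-smallest nonzero thickness corresponds to m = 3: t = m λ / (2 n) = 3.00 × 406 / (2 × 1.329) = 458 nm.

458 nm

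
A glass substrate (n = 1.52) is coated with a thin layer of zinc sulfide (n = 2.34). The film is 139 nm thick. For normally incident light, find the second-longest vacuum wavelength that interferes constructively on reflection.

434 nm

Ray reflecting at the top interface goes from n = 1.0 toward n = 2.34: a half-wave phase shift.
Bottom surface (2.34 → 1.52): reflection off a lower-index medium gives no phase shift.
Net: one phase inversion between the two reflected rays.
So the condition for constructive reflection is 2 n t = (m + ½) λ.
λ = 2 n t / (m + ½). The second-longest wavelength is m = 1: λ = 2 × 2.34 × 139 / 1.50 = 434 nm.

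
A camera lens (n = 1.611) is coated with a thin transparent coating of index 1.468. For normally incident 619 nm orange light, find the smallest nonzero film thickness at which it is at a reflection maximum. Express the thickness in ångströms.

Top surface (1.0 → 1.468): reflection off a higher-index medium gives a half-wave phase shift.
Ray reflecting at the bottom interface goes from n = 1.468 toward n = 1.611: a half-wave phase shift.
The two reflections carry the same phase change, so no net offset.
With no net inversion, constructive interference in reflection requires 2 n t = m λ.
Minimum nonzero at m = 1: t = λ / (2 n) = 619 / (2 × 1.468) = 211 nm.

2108 Å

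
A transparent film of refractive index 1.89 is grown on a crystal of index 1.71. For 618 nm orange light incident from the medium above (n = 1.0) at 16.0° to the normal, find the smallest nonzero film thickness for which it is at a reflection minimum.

Ray reflecting at the top interface goes from n = 1.0 toward n = 1.89: a half-wave phase shift.
Bottom surface (1.89 → 1.71): reflection off a lower-index medium gives no phase shift.
Exactly one π shift → a net half-wave offset.
For dark reflection here: 2 n t cos θ_r = m λ.
Snell's law: 1.0 sin 16.0° = 1.89 sin θ_r → sin θ_r = 0.146, cos θ_r = 0.989.
Minimum nonzero at m = 1: t = λ / (2 n cos θ_r) = 618 / (2 × 1.89 × 0.989) = 165 nm.

165 nm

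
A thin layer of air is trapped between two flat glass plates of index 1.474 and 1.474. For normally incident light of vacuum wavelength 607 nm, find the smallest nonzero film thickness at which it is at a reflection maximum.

152 nm

Top surface (1.474 → 1.0): reflection off a lower-index medium gives no phase shift.
At the lower boundary (n = 1.0 to n = 1.474) the reflected ray undergoes a half-wave phase shift.
Exactly one π shift → a net half-wave offset.
So the condition for constructive reflection is 2 n t = (m + ½) λ.
Minimum at m = 0: t = λ / (4 n) = 607 / (4 × 1.0) = 152 nm.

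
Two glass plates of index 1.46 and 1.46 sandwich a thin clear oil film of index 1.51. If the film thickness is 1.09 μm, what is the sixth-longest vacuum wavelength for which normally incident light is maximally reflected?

Top surface (1.46 → 1.51): reflection off a higher-index medium gives a half-wave phase shift.
At the lower boundary (n = 1.51 to n = 1.46) the reflected ray undergoes no phase shift.
Net: one phase inversion between the two reflected rays.
For strong reflection here: 2 n t = (m + ½) λ.
λ = 2 n t / (m + ½). The sixth-longest wavelength is m = 5: λ = 2 × 1.51 × 1090 / 5.50 = 599 nm.

599 nm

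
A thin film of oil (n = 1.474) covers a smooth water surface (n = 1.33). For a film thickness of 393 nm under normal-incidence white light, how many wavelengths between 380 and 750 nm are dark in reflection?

Ray reflecting at the top interface goes from n = 1.0 toward n = 1.474: a half-wave phase shift.
At the lower boundary (n = 1.474 to n = 1.33) the reflected ray undergoes no phase shift.
Exactly one π shift → a net half-wave offset.
With one net inversion, destructive interference in reflection requires 2 n t = m λ.
λ = 2 n t / m = 1159 / m nm.
m=1: 1159 nm (IR); m=2: 579 nm (visible); m=3: 386 nm (visible); m=4: 290 nm (UV).

2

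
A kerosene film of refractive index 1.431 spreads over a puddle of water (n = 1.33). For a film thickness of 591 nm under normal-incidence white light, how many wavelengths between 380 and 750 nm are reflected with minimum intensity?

2

At the upper boundary (n = 1.0 to n = 1.431) the reflected ray undergoes a half-wave phase shift.
At the lower boundary (n = 1.431 to n = 1.33) the reflected ray undergoes no phase shift.
Net: one phase inversion between the two reflected rays.
For dark reflection here: 2 n t = m λ.
λ = 2 n t / m = 1691 / m nm.
m=2: 846 nm (IR); m=3: 564 nm (visible); m=4: 423 nm (visible); m=5: 338 nm (UV).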